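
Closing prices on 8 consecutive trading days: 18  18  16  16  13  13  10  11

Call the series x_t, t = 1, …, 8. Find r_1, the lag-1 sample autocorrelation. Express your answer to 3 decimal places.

Mean x̄ = (18 + 18 + 16 + 16 + 13 + 13 + 10 + 11)/8 = 14.3750
Numerator Σ_{t=1}^{7}(x_t−x̄)(x_{t+1}−x̄) = 42.1094
Denominator Σ(x_t−x̄)² = 65.8750
r_1 = 42.1094 / 65.8750 = 0.639

0.639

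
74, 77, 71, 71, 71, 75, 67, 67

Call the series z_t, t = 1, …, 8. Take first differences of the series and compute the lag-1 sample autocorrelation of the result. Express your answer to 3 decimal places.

-0.517

First differences Δz: 3, -6, 0, 0, 4, -8, 0
Mean of differences = -1.0000
Numerator Σ(Δz_t−Δz̄)(Δz_{t+1}−Δz̄) = -61.0000
Denominator Σ(Δz_t−Δz̄)² = 118.0000
r_1(Δz) = -61.0000 / 118.0000 = -0.517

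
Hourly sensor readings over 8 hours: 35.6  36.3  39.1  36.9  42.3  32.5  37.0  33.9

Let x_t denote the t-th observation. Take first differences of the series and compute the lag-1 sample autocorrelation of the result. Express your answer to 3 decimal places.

-0.756

First differences Δx: 0.7, 2.8, -2.2, 5.4, -9.8, 4.5, -3.1
Mean of differences = -0.2429
Numerator Σ(Δx_t−Δx̄)(Δx_{t+1}−Δx̄) = -126.9390
Denominator Σ(Δx_t−Δx̄)² = 167.8171
r_1(Δx) = -126.9390 / 167.8171 = -0.756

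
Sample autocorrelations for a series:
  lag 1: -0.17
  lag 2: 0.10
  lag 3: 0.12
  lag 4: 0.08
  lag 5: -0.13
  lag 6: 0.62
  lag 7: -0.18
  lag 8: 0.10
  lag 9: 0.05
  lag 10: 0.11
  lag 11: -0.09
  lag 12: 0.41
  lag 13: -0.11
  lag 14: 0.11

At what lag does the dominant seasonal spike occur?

The largest autocorrelation is r_6 = 0.62, with a weaker echo at lag 12 (0.41); the remaining lags stay at or below 0.12.
The dominant spike at lag 6 indicates a seasonal period of 6.

6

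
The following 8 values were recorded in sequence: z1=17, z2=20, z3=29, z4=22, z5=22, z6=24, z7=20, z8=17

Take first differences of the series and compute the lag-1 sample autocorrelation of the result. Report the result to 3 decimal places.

First differences Δz: 3, 9, -7, 0, 2, -4, -3
Mean of differences = 0.0000
Numerator Σ(Δz_t−Δz̄)(Δz_{t+1}−Δz̄) = -32.0000
Denominator Σ(Δz_t−Δz̄)² = 168.0000
r_1(Δz) = -32.0000 / 168.0000 = -0.190

-0.190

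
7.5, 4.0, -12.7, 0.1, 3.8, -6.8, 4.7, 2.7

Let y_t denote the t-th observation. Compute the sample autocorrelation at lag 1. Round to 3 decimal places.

-0.199

Mean ȳ = (7.5 + 4.0 − 12.7 + 0.1 + 3.8 − 6.8 + 4.7 + 2.7)/8 = 0.4125
Deviations from mean: 7.0875, 3.5875, -13.1125, -0.3125, 3.3875, -7.2125, 4.2875, 2.2875
Σ(y_t−ȳ)(y_{t+1}−ȳ) = (25.4264) + (-47.0411) + (4.0977) + (-1.0586) + (-24.4323) + (-30.9236) + (9.8077) = -64.1239
Denominator Σ(y_t−ȳ)² = 322.2488
r_1 = -64.1239 / 322.2488 = -0.199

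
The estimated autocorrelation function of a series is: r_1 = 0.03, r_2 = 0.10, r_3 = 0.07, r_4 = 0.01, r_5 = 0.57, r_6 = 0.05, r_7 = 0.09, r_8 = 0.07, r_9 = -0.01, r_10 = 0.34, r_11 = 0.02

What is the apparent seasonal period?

5

The largest autocorrelation is r_5 = 0.57, with a weaker echo at lag 10 (0.34); the remaining lags stay at or below 0.10.
The dominant spike at lag 5 indicates a seasonal period of 5.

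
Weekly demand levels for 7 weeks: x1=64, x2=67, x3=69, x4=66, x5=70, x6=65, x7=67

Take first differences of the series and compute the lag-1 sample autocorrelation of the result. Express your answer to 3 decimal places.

First differences Δx: 3, 2, -3, 4, -5, 2
Mean of differences = 0.5000
Numerator Σ(Δx_t−Δx̄)(Δx_{t+1}−Δx̄) = -41.2500
Denominator Σ(Δx_t−Δx̄)² = 65.5000
r_1(Δx) = -41.2500 / 65.5000 = -0.630

-0.630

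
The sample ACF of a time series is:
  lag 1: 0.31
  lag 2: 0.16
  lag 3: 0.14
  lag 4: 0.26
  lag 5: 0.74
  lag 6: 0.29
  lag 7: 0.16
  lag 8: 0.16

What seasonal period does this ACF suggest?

5

The largest autocorrelation is r_5 = 0.74; the remaining lags stay at or below 0.31. The elevated value at lag 1 (0.31), dropping to 0.16 at lag 2, reflects decaying short-term dependence rather than seasonality.
The dominant spike at lag 5 indicates a seasonal period of 5.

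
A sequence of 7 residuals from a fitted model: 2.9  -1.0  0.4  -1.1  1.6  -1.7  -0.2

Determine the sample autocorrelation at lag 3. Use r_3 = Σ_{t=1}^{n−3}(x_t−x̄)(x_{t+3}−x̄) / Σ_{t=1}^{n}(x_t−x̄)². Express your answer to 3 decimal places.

Mean x̄ = (2.9 − 1.0 + 0.4 − 1.1 + 1.6 − 1.7 − 0.2)/7 = 0.1286
Deviations from mean: 2.7714, -1.1286, 0.2714, -1.2286, 1.4714, -1.8286, -0.3286
Numerator Σ_{t=1}^{4}(x_t−x̄)(x_{t+3}−x̄) = -5.1582
Denominator Σ(x_t−x̄)² = 16.1543
r_3 = -5.1582 / 16.1543 = -0.319

-0.319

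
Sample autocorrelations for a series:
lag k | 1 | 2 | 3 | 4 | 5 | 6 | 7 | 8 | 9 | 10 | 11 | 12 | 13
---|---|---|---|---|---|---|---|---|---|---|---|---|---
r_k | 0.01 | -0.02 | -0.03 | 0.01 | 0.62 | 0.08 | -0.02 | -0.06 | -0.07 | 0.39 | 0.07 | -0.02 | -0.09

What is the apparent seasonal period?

The largest autocorrelation is r_5 = 0.62, with a weaker echo at lag 10 (0.39); the remaining lags stay at or below 0.08.
The dominant spike at lag 5 indicates a seasonal period of 5.

5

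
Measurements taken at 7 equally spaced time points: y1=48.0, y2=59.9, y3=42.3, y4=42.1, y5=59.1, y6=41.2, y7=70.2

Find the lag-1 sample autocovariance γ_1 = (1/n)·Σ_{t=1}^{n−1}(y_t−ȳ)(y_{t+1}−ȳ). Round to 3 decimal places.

-51.200

Mean ȳ = (48.0 + 59.9 + 42.3 + 42.1 + 59.1 + 41.2 + 70.2)/7 = 51.8286
Deviations: -3.8286, 8.0714, -9.5286, -9.7286, 7.2714, -10.6286, 18.3714
Σ_{t=1}^{6}(y_t−ȳ)(y_{t+1}−ȳ) = -358.3994
γ_1 = -358.3994 / 7 = -51.200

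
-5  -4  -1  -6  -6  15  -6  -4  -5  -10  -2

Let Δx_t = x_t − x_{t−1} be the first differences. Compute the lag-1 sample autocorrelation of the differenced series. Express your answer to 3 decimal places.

-0.525

First differences Δx: 1, 3, -5, 0, 21, -21, 2, -1, -5, 8
Mean of differences = 0.3000
Numerator Σ(Δx_t−Δx̄)(Δx_{t+1}−Δx̄) = -530.2900
Denominator Σ(Δx_t−Δx̄)² = 1010.1000
r_1(Δx) = -530.2900 / 1010.1000 = -0.525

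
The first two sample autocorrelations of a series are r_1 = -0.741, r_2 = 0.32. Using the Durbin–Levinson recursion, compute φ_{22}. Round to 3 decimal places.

-0.508

φ_{22} = (r_2 − r_1²) / (1 − r_1²)
r_1² = (-0.741)² = 0.549081
Numerator = 0.32 − 0.5491 = -0.2291; denominator = 1 − 0.5491 = 0.4509
φ_{22} = -0.2291 / 0.4509 = -0.508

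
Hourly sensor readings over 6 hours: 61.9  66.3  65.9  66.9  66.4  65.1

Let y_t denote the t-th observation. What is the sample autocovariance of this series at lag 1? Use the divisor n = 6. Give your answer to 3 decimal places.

Mean ȳ = (61.9 + 66.3 + 65.9 + 66.9 + 66.4 + 65.1)/6 = 65.4167
Σ_{t=1}^{5}(y_t−ȳ)(y_{t+1}−ȳ) = -0.8153
γ_1 = -0.8153 / 6 = -0.136

-0.136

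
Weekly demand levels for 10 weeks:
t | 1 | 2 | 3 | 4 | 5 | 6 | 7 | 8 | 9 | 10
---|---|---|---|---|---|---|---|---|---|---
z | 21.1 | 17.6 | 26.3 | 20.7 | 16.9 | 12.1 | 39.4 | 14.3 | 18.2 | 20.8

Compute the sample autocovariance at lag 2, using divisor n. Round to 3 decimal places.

Mean z̄ = (21.1 + 17.6 + 26.3 + 20.7 + 16.9 + 12.1 + 39.4 + 14.3 + 18.2 + 20.8)/10 = 20.7400
Σ_{t=1}^{8}(z_t−z̄)(z_{t+2}−z̄) = -82.6732
γ_2 = -82.6732 / 10 = -8.267

-8.267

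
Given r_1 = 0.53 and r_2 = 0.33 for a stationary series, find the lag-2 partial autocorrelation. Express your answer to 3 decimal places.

φ_{22} = (r_2 − r_1²) / (1 − r_1²)
r_1² = (0.53)² = 0.2809
Numerator = 0.33 − 0.2809 = 0.0491; denominator = 1 − 0.2809 = 0.7191
φ_{22} = 0.0491 / 0.7191 = 0.068

0.068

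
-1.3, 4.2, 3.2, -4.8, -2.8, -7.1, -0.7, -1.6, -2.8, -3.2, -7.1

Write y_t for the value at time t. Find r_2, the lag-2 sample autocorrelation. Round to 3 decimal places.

Mean ȳ = (-1.3 + 4.2 + 3.2 − 4.8 − 2.8 − 7.1 − 0.7 − 1.6 − 2.8 − 3.2 − 7.1)/11 = -2.1818
Numerator Σ_{t=1}^{9}(y_t−ȳ)(y_{t+2}−ȳ) = -4.6588
Denominator Σ(y_t−ȳ)² = 130.0364
r_2 = -4.6588 / 130.0364 = -0.036

-0.036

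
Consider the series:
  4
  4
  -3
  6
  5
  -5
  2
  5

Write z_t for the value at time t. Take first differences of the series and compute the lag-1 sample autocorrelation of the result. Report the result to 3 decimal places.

-0.383

First differences Δz: 0, -7, 9, -1, -10, 7, 3
Mean of differences = 0.1429
Numerator Σ(Δz_t−Δz̄)(Δz_{t+1}−Δz̄) = -110.7347
Denominator Σ(Δz_t−Δz̄)² = 288.8571
r_1(Δz) = -110.7347 / 288.8571 = -0.383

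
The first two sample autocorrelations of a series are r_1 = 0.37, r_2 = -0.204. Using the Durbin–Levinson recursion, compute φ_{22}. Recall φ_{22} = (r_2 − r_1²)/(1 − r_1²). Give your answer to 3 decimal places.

φ_{22} = (r_2 − r_1²) / (1 − r_1²)
r_1² = (0.37)² = 0.1369
Numerator = -0.204 − 0.1369 = -0.3409; denominator = 1 − 0.1369 = 0.8631
φ_{22} = -0.3409 / 0.8631 = -0.395

-0.395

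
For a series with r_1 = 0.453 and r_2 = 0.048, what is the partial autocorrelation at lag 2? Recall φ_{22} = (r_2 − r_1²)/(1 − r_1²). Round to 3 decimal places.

-0.198

φ_{22} = (r_2 − r_1²) / (1 − r_1²)
r_1² = (0.453)² = 0.205209
Numerator = 0.048 − 0.2052 = -0.1572; denominator = 1 − 0.2052 = 0.7948
φ_{22} = -0.1572 / 0.7948 = -0.198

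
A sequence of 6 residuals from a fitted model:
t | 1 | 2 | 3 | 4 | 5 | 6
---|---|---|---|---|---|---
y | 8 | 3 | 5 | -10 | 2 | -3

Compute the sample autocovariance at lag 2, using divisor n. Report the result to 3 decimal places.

8.796

Mean ȳ = (8 + 3 + 5 − 10 + 2 − 3)/6 = 0.8333
Σ_{t=1}^{4}(y_t−ȳ)(y_{t+2}−ȳ) = 52.7778
γ_2 = 52.7778 / 6 = 8.796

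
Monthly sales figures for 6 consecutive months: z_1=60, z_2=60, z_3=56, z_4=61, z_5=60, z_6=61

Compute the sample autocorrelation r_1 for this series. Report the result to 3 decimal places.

-0.295

Mean z̄ = (60 + 60 + 56 + 61 + 60 + 61)/6 = 59.6667
Deviations from mean: 0.3333, 0.3333, -3.6667, 1.3333, 0.3333, 1.3333
Σ(z_t−z̄)(z_{t+1}−z̄) = (0.1111) + (-1.2222) + (-4.8889) + (0.4444) + (0.4444) = -5.1111
Denominator Σ(z_t−z̄)² = 17.3333
r_1 = -5.1111 / 17.3333 = -0.295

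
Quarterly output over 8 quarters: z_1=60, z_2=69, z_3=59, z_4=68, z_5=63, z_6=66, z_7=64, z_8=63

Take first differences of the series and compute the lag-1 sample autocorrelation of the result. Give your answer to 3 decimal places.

First differences Δz: 9, -10, 9, -5, 3, -2, -1
Mean of differences = 0.4286
Numerator Σ(Δz_t−Δz̄)(Δz_{t+1}−Δz̄) = -242.0408
Denominator Σ(Δz_t−Δz̄)² = 299.7143
r_1(Δz) = -242.0408 / 299.7143 = -0.808

-0.808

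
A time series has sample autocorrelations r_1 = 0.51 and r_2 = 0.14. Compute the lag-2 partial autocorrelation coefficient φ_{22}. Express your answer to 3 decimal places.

-0.162

φ_{22} = (r_2 − r_1²) / (1 − r_1²)
r_1² = (0.51)² = 0.2601
Numerator = 0.14 − 0.2601 = -0.1201; denominator = 1 − 0.2601 = 0.7399
φ_{22} = -0.1201 / 0.7399 = -0.162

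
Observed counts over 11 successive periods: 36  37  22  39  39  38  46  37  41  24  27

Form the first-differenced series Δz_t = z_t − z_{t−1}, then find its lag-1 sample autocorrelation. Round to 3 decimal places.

-0.535

First differences Δz: 1, -15, 17, 0, -1, 8, -9, 4, -17, 3
Mean of differences = -0.9000
Numerator Σ(Δz_t−Δz̄)(Δz_{t+1}−Δz̄) = -517.5100
Denominator Σ(Δz_t−Δz̄)² = 966.9000
r_1(Δz) = -517.5100 / 966.9000 = -0.535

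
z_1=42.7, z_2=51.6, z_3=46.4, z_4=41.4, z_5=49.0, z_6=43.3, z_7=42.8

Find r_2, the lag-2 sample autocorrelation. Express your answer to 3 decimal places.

Mean z̄ = (42.7 + 51.6 + 46.4 + 41.4 + 49.0 + 43.3 + 42.8)/7 = 45.3143
Deviations from mean: -2.6143, 6.2857, 1.0857, -3.9143, 3.6857, -2.0143, -2.5143
Σ(z_t−z̄)(z_{t+2}−z̄) = (-2.8384) + (-24.6041) + (4.0016) + (7.8845) + (-9.2669) = -24.8233
Denominator Σ(z_t−z̄)² = 86.8086
r_2 = -24.8233 / 86.8086 = -0.286

-0.286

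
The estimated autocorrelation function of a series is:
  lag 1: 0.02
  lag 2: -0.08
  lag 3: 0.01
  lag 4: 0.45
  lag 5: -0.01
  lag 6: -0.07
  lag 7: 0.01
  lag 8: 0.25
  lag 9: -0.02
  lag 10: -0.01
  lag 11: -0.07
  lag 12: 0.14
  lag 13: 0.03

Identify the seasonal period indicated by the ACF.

4

The largest autocorrelation is r_4 = 0.45, with a weaker echo at lag 8 (0.25); the remaining lags stay at or below 0.14.
The dominant spike at lag 4 indicates a seasonal period of 4.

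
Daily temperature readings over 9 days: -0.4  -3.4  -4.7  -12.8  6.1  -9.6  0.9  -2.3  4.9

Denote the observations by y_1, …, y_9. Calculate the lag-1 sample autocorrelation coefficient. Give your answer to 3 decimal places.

Mean ȳ = (-0.4 − 3.4 − 4.7 − 12.8 + 6.1 − 9.6 + 0.9 − 2.3 + 4.9)/9 = -2.3667
Numerator Σ_{t=1}^{8}(y_t−ȳ)(y_{t+1}−ȳ) = -147.7811
Denominator Σ(y_t−ȳ)² = 306.7200
r_1 = -147.7811 / 306.7200 = -0.482

-0.482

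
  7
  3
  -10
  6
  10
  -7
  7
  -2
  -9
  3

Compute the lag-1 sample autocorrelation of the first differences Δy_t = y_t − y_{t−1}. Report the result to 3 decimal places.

First differences Δy: -4, -13, 16, 4, -17, 14, -9, -7, 12
Mean of differences = -0.4444
Numerator Σ(Δy_t−Δȳ)(Δy_{t+1}−Δȳ) = -550.5309
Denominator Σ(Δy_t−Δȳ)² = 1214.2222
r_1(Δy) = -550.5309 / 1214.2222 = -0.453

-0.453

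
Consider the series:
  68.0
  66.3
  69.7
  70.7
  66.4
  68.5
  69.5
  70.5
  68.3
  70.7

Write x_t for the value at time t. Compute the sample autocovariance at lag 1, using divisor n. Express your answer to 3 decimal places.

-0.317

Mean x̄ = (68.0 + 66.3 + 69.7 + 70.7 + 66.4 + 68.5 + 69.5 + 70.5 + 68.3 + 70.7)/10 = 68.8600
Σ_{t=1}^{9}(x_t−x̄)(x_{t+1}−x̄) = -3.1736
γ_1 = -3.1736 / 10 = -0.317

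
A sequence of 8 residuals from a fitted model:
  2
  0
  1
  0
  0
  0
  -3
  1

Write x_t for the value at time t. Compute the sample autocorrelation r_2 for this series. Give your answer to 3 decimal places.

Mean x̄ = (2 + 0 + 1 + 0 + 0 + 0 − 3 + 1)/8 = 0.1250
Deviations from mean: 1.8750, -0.1250, 0.8750, -0.1250, -0.1250, -0.1250, -3.1250, 0.8750
Numerator Σ_{t=1}^{6}(x_t−x̄)(x_{t+2}−x̄) = 1.8438
Denominator Σ(x_t−x̄)² = 14.8750
r_2 = 1.8438 / 14.8750 = 0.124

0.124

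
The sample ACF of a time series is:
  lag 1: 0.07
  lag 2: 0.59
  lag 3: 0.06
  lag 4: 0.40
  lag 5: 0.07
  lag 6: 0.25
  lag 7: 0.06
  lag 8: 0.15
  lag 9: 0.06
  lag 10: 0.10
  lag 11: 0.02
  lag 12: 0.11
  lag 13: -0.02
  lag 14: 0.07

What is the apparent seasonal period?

The largest autocorrelation is r_2 = 0.59, with weaker echoes at lags 4 (0.40), 6 (0.25) and 8 (0.15); the remaining lags stay at or below 0.11.
The dominant spike at lag 2 indicates a seasonal period of 2.

2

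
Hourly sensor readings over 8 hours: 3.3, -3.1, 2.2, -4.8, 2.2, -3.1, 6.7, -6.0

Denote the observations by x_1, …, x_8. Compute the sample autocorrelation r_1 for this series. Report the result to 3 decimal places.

-0.742

Mean x̄ = (3.3 − 3.1 + 2.2 − 4.8 + 2.2 − 3.1 + 6.7 − 6.0)/8 = -0.3250
Deviations from mean: 3.6250, -2.7750, 2.5250, -4.4750, 2.5250, -2.7750, 7.0250, -5.6750
Numerator Σ_{t=1}^{7}(x_t−x̄)(x_{t+1}−x̄) = -106.0331
Denominator Σ(x_t−x̄)² = 142.8750
r_1 = -106.0331 / 142.8750 = -0.742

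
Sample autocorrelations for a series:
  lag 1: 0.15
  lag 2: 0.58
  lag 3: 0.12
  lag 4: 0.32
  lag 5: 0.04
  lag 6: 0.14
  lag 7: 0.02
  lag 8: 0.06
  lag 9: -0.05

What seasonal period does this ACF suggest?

The largest autocorrelation is r_2 = 0.58, with a weaker echo at lag 4 (0.32); the remaining lags stay at or below 0.15.
The dominant spike at lag 2 indicates a seasonal period of 2.

2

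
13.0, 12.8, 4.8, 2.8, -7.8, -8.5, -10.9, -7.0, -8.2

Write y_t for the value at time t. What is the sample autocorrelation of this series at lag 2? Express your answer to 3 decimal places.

Mean ȳ = (13.0 + 12.8 + 4.8 + 2.8 − 7.8 − 8.5 − 10.9 − 7.0 − 8.2)/9 = -1.0000
Numerator Σ_{t=1}^{7}(y_t−ȳ)(y_{t+2}−ȳ) = 249.3000
Denominator Σ(y_t−ȳ)² = 722.8600
r_2 = 249.3000 / 722.8600 = 0.345

0.345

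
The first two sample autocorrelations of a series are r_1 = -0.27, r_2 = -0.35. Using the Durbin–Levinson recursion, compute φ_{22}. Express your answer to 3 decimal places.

φ_{22} = (r_2 − r_1²) / (1 − r_1²)
r_1² = (-0.27)² = 0.0729
Numerator = -0.35 − 0.0729 = -0.4229; denominator = 1 − 0.0729 = 0.9271
φ_{22} = -0.4229 / 0.9271 = -0.456

-0.456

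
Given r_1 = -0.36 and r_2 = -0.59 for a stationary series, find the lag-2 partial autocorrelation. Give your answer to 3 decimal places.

-0.827

φ_{22} = (r_2 − r_1²) / (1 − r_1²)
r_1² = (-0.36)² = 0.1296
Numerator = -0.59 − 0.1296 = -0.7196; denominator = 1 − 0.1296 = 0.8704
φ_{22} = -0.7196 / 0.8704 = -0.827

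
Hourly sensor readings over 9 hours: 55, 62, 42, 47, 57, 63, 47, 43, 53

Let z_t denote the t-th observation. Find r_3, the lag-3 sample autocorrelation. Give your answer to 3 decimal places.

-0.175

Mean z̄ = (55 + 62 + 42 + 47 + 57 + 63 + 47 + 43 + 53)/9 = 52.1111
Σ(z_t−z̄)(z_{t+3}−z̄) = (-14.7654) + (48.3457) + (-110.0988) + (26.1235) + (-44.5432) + (9.6790) = -85.2593
Denominator Σ(z_t−z̄)² = 486.8889
r_3 = -85.2593 / 486.8889 = -0.175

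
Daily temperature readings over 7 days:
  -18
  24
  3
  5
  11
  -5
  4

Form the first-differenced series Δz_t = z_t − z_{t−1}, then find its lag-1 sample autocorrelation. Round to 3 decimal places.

First differences Δz: 42, -21, 2, 6, -16, 9
Mean of differences = 3.6667
Numerator Σ(Δz_t−Δz̄)(Δz_{t+1}−Δz̄) = -1059.1111
Denominator Σ(Δz_t−Δz̄)² = 2501.3333
r_1(Δz) = -1059.1111 / 2501.3333 = -0.423

-0.423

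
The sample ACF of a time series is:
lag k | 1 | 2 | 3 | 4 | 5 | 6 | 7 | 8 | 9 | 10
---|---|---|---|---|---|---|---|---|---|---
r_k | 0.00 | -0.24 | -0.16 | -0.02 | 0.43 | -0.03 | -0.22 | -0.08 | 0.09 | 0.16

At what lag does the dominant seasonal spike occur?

5

The largest autocorrelation is r_5 = 0.43, with a weaker echo at lag 10 (0.16); the remaining lags stay at or below 0.09.
The dominant spike at lag 5 indicates a seasonal period of 5.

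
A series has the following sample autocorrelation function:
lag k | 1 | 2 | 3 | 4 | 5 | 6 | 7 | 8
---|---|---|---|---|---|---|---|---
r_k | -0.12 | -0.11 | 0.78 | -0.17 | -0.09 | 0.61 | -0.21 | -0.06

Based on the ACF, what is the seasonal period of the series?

The largest autocorrelation is r_3 = 0.78, with a weaker echo at lag 6 (0.61); the remaining lags stay at or below -0.06.
The dominant spike at lag 3 indicates a seasonal period of 3.

3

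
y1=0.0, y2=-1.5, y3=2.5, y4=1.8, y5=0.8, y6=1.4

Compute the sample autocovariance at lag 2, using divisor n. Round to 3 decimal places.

-0.525

Mean ȳ = (0.0 − 1.5 + 2.5 + 1.8 + 0.8 + 1.4)/6 = 0.8333
Deviations: -0.8333, -2.3333, 1.6667, 0.9667, -0.0333, 0.5667
Σ_{t=1}^{4}(y_t−ȳ)(y_{t+2}−ȳ) = -3.1522
γ_2 = -3.1522 / 6 = -0.525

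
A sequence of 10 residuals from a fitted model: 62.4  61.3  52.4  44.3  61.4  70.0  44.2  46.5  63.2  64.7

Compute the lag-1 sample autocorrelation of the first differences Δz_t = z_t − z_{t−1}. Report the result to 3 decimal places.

First differences Δz: -1.1, -8.9, -8.1, 17.1, 8.6, -25.8, 2.3, 16.7, 1.5
Mean of differences = 0.2556
Numerator Σ(Δz_t−Δz̄)(Δz_{t+1}−Δz̄) = -127.8809
Denominator Σ(Δz_t−Δz̄)² = 1463.8822
r_1(Δz) = -127.8809 / 1463.8822 = -0.087

-0.087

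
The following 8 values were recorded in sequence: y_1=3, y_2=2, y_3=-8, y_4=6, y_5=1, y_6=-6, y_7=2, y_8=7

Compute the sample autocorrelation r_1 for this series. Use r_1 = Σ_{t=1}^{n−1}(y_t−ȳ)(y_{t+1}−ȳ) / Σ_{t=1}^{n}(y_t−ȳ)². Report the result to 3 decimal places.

Mean ȳ = (3 + 2 − 8 + 6 + 1 − 6 + 2 + 7)/8 = 0.8750
Deviations from mean: 2.1250, 1.1250, -8.8750, 5.1250, 0.1250, -6.8750, 1.1250, 6.1250
Σ(y_t−ȳ)(y_{t+1}−ȳ) = (2.3906) + (-9.9844) + (-45.4844) + (0.6406) + (-0.8594) + (-7.7344) + (6.8906) = -54.1406
Denominator Σ(y_t−ȳ)² = 196.8750
r_1 = -54.1406 / 196.8750 = -0.275

-0.275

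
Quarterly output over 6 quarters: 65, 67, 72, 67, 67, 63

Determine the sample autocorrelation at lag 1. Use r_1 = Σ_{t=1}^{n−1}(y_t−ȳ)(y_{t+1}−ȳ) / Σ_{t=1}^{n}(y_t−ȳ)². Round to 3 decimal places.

Mean ȳ = (65 + 67 + 72 + 67 + 67 + 63)/6 = 66.8333
Deviations from mean: -1.8333, 0.1667, 5.1667, 0.1667, 0.1667, -3.8333
Numerator Σ_{t=1}^{5}(y_t−ȳ)(y_{t+1}−ȳ) = 0.8056
Denominator Σ(y_t−ȳ)² = 44.8333
r_1 = 0.8056 / 44.8333 = 0.018

0.018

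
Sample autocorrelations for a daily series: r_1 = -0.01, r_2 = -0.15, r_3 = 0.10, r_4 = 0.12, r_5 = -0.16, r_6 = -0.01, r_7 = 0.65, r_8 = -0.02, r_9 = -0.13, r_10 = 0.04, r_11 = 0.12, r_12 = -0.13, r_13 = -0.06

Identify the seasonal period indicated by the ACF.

7

The largest autocorrelation is r_7 = 0.65; the remaining lags stay at or below 0.12.
The dominant spike at lag 7 indicates a seasonal period of 7.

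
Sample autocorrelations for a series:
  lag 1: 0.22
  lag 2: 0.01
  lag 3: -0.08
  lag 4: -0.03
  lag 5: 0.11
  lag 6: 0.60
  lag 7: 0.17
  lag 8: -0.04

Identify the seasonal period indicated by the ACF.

The largest autocorrelation is r_6 = 0.60; the remaining lags stay at or below 0.22. The elevated value at lag 1 (0.22), dropping to 0.01 at lag 2, reflects decaying short-term dependence rather than seasonality.
The dominant spike at lag 6 indicates a seasonal period of 6.

6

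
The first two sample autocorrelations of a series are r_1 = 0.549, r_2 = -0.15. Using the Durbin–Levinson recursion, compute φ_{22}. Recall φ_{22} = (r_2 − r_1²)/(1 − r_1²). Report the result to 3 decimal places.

φ_{22} = (r_2 − r_1²) / (1 − r_1²)
r_1² = (0.549)² = 0.301401
Numerator = -0.15 − 0.3014 = -0.4514; denominator = 1 − 0.3014 = 0.6986
φ_{22} = -0.4514 / 0.6986 = -0.646

-0.646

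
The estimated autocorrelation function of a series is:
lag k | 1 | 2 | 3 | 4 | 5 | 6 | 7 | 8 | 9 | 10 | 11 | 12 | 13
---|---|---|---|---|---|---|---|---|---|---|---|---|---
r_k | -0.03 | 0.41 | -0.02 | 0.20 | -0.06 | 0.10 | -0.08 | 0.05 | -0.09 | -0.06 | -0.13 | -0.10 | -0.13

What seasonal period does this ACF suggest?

2

The largest autocorrelation is r_2 = 0.41, with a weaker echo at lag 4 (0.20); the remaining lags stay at or below 0.10.
The dominant spike at lag 2 indicates a seasonal period of 2.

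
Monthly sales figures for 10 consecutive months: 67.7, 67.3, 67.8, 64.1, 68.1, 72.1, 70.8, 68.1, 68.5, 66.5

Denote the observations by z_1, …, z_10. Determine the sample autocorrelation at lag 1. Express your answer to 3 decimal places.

Mean z̄ = (67.7 + 67.3 + 67.8 + 64.1 + 68.1 + 72.1 + 70.8 + 68.1 + 68.5 + 66.5)/10 = 68.1000
Numerator Σ_{t=1}^{9}(z_t−z̄)(z_{t+1}−z̄) = 11.9200
Denominator Σ(z_t−z̄)² = 42.9000
r_1 = 11.9200 / 42.9000 = 0.278

0.278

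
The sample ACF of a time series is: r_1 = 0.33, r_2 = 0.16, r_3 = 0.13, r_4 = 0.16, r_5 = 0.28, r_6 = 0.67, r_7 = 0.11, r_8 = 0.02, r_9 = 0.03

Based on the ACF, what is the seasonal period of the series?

The largest autocorrelation is r_6 = 0.67; the remaining lags stay at or below 0.33. The elevated value at lag 1 (0.33), dropping to 0.16 at lag 2, reflects decaying short-term dependence rather than seasonality.
The dominant spike at lag 6 indicates a seasonal period of 6.

6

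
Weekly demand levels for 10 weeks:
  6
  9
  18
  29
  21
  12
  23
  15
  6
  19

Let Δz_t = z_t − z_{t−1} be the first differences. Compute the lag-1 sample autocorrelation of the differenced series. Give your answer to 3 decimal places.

-0.155

First differences Δz: 3, 9, 11, -8, -9, 11, -8, -9, 13
Mean of differences = 1.4444
Numerator Σ(Δz_t−Δz̄)(Δz_{t+1}−Δz̄) = -119.7531
Denominator Σ(Δz_t−Δz̄)² = 772.2222
r_1(Δz) = -119.7531 / 772.2222 = -0.155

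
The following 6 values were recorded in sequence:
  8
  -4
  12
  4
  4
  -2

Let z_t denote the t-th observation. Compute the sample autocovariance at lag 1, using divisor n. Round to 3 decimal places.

-16.019

Mean z̄ = (8 − 4 + 12 + 4 + 4 − 2)/6 = 3.6667
Deviations: 4.3333, -7.6667, 8.3333, 0.3333, 0.3333, -5.6667
Σ_{t=1}^{5}(z_t−z̄)(z_{t+1}−z̄) = -96.1111
γ_1 = -96.1111 / 6 = -16.019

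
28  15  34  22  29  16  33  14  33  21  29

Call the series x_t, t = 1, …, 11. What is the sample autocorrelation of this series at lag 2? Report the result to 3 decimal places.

0.679

Mean x̄ = (28 + 15 + 34 + 22 + 29 + 16 + 33 + 14 + 33 + 21 + 29)/11 = 24.9091
Numerator Σ_{t=1}^{9}(x_t−x̄)(x_{t+2}−x̄) = 391.5289
Denominator Σ(x_t−x̄)² = 576.9091
r_2 = 391.5289 / 576.9091 = 0.679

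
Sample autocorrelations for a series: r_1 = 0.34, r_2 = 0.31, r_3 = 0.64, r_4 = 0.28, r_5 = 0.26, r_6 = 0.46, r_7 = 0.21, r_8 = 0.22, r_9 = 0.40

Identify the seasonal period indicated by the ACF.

The largest autocorrelation is r_3 = 0.64, with weaker echoes at lags 6 (0.46) and 9 (0.40); the remaining lags stay at or below 0.34. The elevated value at lag 1 (0.34), dropping to 0.31 at lag 2, reflects decaying short-term dependence rather than seasonality.
The dominant spike at lag 3 indicates a seasonal period of 3.

3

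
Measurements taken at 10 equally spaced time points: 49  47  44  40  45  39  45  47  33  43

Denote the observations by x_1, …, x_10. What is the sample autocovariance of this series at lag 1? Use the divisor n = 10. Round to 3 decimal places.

Mean x̄ = (49 + 47 + 44 + 40 + 45 + 39 + 45 + 47 + 33 + 43)/10 = 43.2000
Σ_{t=1}^{9}(x_t−x̄)(x_{t+1}−x̄) = -28.2400
γ_1 = -28.2400 / 10 = -2.824

-2.824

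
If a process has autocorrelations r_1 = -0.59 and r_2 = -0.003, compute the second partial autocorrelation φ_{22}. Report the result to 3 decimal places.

φ_{22} = (r_2 − r_1²) / (1 − r_1²)
r_1² = (-0.59)² = 0.3481
Numerator = -0.003 − 0.3481 = -0.3511; denominator = 1 − 0.3481 = 0.6519
φ_{22} = -0.3511 / 0.6519 = -0.539

-0.539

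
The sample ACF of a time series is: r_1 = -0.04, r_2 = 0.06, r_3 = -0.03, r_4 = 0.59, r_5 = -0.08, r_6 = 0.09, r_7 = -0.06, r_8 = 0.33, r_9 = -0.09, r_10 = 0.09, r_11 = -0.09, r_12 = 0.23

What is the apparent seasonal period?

The largest autocorrelation is r_4 = 0.59, with weaker echoes at lags 8 (0.33) and 12 (0.23); the remaining lags stay at or below 0.09.
The dominant spike at lag 4 indicates a seasonal period of 4.

4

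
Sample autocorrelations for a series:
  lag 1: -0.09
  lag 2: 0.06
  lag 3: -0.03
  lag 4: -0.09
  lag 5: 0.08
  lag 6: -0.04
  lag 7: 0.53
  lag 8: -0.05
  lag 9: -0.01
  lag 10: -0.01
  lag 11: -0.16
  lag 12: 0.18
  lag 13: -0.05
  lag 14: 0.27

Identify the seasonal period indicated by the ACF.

The largest autocorrelation is r_7 = 0.53, with a weaker echo at lag 14 (0.27); the remaining lags stay at or below 0.18.
The dominant spike at lag 7 indicates a seasonal period of 7.

7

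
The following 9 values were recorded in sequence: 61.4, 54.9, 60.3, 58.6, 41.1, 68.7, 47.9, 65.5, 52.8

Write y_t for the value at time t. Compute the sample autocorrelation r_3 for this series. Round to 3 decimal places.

Mean ȳ = (61.4 + 54.9 + 60.3 + 58.6 + 41.1 + 68.7 + 47.9 + 65.5 + 52.8)/9 = 56.8000
Numerator Σ_{t=1}^{6}(y_t−ȳ)(y_{t+3}−ȳ) = -120.4500
Denominator Σ(y_t−ȳ)² = 599.2600
r_3 = -120.4500 / 599.2600 = -0.201

-0.201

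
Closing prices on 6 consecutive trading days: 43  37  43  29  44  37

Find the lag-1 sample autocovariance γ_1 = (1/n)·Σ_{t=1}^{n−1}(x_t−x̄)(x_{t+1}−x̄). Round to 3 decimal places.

Mean x̄ = (43 + 37 + 43 + 29 + 44 + 37)/6 = 38.8333
Σ_{t=1}^{5}(x_t−x̄)(x_{t+1}−x̄) = -116.5278
γ_1 = -116.5278 / 6 = -19.421

-19.421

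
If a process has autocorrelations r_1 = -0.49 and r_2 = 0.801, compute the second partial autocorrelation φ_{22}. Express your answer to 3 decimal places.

φ_{22} = (r_2 − r_1²) / (1 − r_1²)
r_1² = (-0.49)² = 0.2401
Numerator = 0.801 − 0.2401 = 0.5609; denominator = 1 − 0.2401 = 0.7599
φ_{22} = 0.5609 / 0.7599 = 0.738

0.738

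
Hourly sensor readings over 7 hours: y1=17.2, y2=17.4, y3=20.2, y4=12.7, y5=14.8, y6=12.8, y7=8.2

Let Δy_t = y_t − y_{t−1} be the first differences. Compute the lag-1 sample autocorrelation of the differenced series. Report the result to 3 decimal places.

First differences Δy: 0.2, 2.8, -7.5, 2.1, -2.0, -4.6
Mean of differences = -1.5000
Numerator Σ(Δy_t−Δȳ)(Δy_{t+1}−Δȳ) = -40.3400
Denominator Σ(Δy_t−Δȳ)² = 80.2000
r_1(Δy) = -40.3400 / 80.2000 = -0.503

-0.503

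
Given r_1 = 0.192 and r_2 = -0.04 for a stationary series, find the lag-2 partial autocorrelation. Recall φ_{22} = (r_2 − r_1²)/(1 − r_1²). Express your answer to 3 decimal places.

φ_{22} = (r_2 − r_1²) / (1 − r_1²)
r_1² = (0.192)² = 0.036864
Numerator = -0.04 − 0.0369 = -0.0769; denominator = 1 − 0.0369 = 0.9631
φ_{22} = -0.0769 / 0.9631 = -0.080

-0.080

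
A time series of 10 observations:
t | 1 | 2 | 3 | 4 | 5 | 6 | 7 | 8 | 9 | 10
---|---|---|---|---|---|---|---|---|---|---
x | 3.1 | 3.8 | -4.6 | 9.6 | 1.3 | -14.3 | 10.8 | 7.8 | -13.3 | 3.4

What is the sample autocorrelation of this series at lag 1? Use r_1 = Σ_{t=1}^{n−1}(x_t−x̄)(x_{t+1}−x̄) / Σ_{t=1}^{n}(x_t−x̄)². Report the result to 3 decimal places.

-0.393

Mean x̄ = (3.1 + 3.8 − 4.6 + 9.6 + 1.3 − 14.3 + 10.8 + 7.8 − 13.3 + 3.4)/10 = 0.7600
Numerator Σ_{t=1}^{9}(x_t−x̄)(x_{t+1}−x̄) = -276.5436
Denominator Σ(x_t−x̄)² = 703.7040
r_1 = -276.5436 / 703.7040 = -0.393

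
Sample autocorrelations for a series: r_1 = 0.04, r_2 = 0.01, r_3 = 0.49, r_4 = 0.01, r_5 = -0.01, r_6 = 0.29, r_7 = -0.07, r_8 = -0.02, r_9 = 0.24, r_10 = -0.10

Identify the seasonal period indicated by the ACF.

The largest autocorrelation is r_3 = 0.49, with weaker echoes at lags 6 (0.29) and 9 (0.24); the remaining lags stay at or below 0.04.
The dominant spike at lag 3 indicates a seasonal period of 3.

3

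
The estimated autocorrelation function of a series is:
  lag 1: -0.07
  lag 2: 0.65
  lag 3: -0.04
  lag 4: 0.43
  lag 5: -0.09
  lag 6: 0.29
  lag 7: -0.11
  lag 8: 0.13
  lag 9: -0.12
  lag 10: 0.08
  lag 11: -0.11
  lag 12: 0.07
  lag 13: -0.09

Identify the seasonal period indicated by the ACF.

The largest autocorrelation is r_2 = 0.65, with weaker echoes at lags 4 (0.43) and 6 (0.29); the remaining lags stay at or below 0.13.
The dominant spike at lag 2 indicates a seasonal period of 2.

2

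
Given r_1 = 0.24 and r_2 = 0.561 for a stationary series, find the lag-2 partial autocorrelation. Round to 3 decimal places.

0.534

φ_{22} = (r_2 − r_1²) / (1 − r_1²)
r_1² = (0.24)² = 0.0576
Numerator = 0.561 − 0.0576 = 0.5034; denominator = 1 − 0.0576 = 0.9424
φ_{22} = 0.5034 / 0.9424 = 0.534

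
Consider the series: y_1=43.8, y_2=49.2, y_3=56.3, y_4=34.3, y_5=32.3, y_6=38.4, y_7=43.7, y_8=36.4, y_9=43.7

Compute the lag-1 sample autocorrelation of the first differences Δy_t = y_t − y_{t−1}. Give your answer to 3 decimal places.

First differences Δy: 5.4, 7.1, -22.0, -2.0, 6.1, 5.3, -7.3, 7.3
Mean of differences = -0.0125
Numerator Σ(Δy_t−Δȳ)(Δy_{t+1}−Δȳ) = -145.8702
Denominator Σ(Δy_t−Δȳ)² = 739.4488
r_1(Δy) = -145.8702 / 739.4488 = -0.197

-0.197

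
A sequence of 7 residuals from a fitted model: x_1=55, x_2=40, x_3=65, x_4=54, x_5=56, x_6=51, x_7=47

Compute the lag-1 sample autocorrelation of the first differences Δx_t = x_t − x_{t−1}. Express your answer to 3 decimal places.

-0.646

First differences Δx: -15, 25, -11, 2, -5, -4
Mean of differences = -1.3333
Numerator Σ(Δx_t−Δx̄)(Δx_{t+1}−Δx̄) = -649.1111
Denominator Σ(Δx_t−Δx̄)² = 1005.3333
r_1(Δx) = -649.1111 / 1005.3333 = -0.646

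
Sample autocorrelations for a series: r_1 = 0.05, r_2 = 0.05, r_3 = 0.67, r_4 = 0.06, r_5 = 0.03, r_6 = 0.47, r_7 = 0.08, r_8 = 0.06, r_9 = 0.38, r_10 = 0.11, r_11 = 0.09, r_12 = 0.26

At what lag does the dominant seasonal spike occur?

The largest autocorrelation is r_3 = 0.67, with weaker echoes at lags 6 (0.47), 9 (0.38) and 12 (0.26); the remaining lags stay at or below 0.11.
The dominant spike at lag 3 indicates a seasonal period of 3.

3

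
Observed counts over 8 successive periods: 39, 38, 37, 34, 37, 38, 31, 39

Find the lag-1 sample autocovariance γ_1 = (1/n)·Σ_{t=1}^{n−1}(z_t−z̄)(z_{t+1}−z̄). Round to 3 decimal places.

Mean z̄ = (39 + 38 + 37 + 34 + 37 + 38 + 31 + 39)/8 = 36.6250
Deviations: 2.3750, 1.3750, 0.3750, -2.6250, 0.3750, 1.3750, -5.6250, 2.3750
Σ_{t=1}^{7}(z_t−z̄)(z_{t+1}−z̄) = -18.7656
γ_1 = -18.7656 / 8 = -2.346

-2.346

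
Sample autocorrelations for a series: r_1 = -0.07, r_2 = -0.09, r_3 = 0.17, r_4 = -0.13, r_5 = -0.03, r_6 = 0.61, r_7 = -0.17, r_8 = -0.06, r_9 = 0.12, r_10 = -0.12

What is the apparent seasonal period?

The largest autocorrelation is r_6 = 0.61; the remaining lags stay at or below 0.17.
The dominant spike at lag 6 indicates a seasonal period of 6.

6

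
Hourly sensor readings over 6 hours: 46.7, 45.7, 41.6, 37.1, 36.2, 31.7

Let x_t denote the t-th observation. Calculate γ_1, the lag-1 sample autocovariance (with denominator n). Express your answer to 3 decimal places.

Mean x̄ = (46.7 + 45.7 + 41.6 + 37.1 + 36.2 + 31.7)/6 = 39.8333
Deviations: 6.8667, 5.8667, 1.7667, -2.7333, -3.6333, -8.1333
Σ_{t=1}^{5}(x_t−x̄)(x_{t+1}−x̄) = 85.3022
γ_1 = 85.3022 / 6 = 14.217

14.217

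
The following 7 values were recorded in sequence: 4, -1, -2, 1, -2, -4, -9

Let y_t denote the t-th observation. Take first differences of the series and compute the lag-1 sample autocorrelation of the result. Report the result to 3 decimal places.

First differences Δy: -5, -1, 3, -3, -2, -5
Mean of differences = -2.1667
Numerator Σ(Δy_t−Δȳ)(Δy_{t+1}−Δȳ) = -2.1944
Denominator Σ(Δy_t−Δȳ)² = 44.8333
r_1(Δy) = -2.1944 / 44.8333 = -0.049

-0.049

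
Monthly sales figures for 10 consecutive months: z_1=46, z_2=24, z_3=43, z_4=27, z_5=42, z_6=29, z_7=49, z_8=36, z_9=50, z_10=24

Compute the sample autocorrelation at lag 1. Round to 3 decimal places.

-0.663

Mean z̄ = (46 + 24 + 43 + 27 + 42 + 29 + 49 + 36 + 50 + 24)/10 = 37.0000
Numerator Σ_{t=1}^{9}(z_t−z̄)(z_{t+1}−z̄) = -635.0000
Denominator Σ(z_t−z̄)² = 958.0000
r_1 = -635.0000 / 958.0000 = -0.663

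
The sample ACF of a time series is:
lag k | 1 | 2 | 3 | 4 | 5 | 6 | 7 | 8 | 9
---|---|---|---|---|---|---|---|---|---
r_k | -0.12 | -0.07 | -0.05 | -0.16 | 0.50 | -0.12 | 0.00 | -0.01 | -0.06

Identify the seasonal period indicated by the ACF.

The largest autocorrelation is r_5 = 0.50; the remaining lags stay at or below 0.00.
The dominant spike at lag 5 indicates a seasonal period of 5.

5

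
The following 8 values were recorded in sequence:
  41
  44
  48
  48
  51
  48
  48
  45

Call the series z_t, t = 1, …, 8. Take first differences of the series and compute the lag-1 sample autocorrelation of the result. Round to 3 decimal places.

First differences Δz: 3, 4, 0, 3, -3, 0, -3
Mean of differences = 0.5714
Numerator Σ(Δz_t−Δz̄)(Δz_{t+1}−Δz̄) = 0.3878
Denominator Σ(Δz_t−Δz̄)² = 49.7143
r_1(Δz) = 0.3878 / 49.7143 = 0.008

0.008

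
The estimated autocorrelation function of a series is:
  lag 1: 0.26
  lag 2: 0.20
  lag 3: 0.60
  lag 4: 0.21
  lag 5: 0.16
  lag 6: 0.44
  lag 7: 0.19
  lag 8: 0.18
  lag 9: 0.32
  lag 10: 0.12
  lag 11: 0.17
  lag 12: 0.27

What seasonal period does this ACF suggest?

The largest autocorrelation is r_3 = 0.60, with weaker echoes at lags 6 (0.44), 9 (0.32) and 12 (0.27); the remaining lags stay at or below 0.26.
The dominant spike at lag 3 indicates a seasonal period of 3.

3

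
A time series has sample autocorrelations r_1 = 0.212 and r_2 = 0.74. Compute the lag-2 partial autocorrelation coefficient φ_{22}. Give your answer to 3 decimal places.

φ_{22} = (r_2 − r_1²) / (1 − r_1²)
r_1² = (0.212)² = 0.044944
Numerator = 0.74 − 0.0449 = 0.6951; denominator = 1 − 0.0449 = 0.9551
φ_{22} = 0.6951 / 0.9551 = 0.728

0.728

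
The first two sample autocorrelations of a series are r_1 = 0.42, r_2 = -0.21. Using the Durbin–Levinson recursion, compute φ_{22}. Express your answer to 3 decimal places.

φ_{22} = (r_2 − r_1²) / (1 − r_1²)
r_1² = (0.42)² = 0.1764
Numerator = -0.21 − 0.1764 = -0.3864; denominator = 1 − 0.1764 = 0.8236
φ_{22} = -0.3864 / 0.8236 = -0.469

-0.469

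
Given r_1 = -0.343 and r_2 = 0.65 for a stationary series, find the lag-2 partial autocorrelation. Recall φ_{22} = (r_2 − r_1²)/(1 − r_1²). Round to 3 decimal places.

0.603

φ_{22} = (r_2 − r_1²) / (1 − r_1²)
r_1² = (-0.343)² = 0.117649
Numerator = 0.65 − 0.1176 = 0.5324; denominator = 1 − 0.1176 = 0.8824
φ_{22} = 0.5324 / 0.8824 = 0.603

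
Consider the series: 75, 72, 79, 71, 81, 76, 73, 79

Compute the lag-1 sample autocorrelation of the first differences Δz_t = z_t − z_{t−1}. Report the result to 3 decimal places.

-0.728

First differences Δz: -3, 7, -8, 10, -5, -3, 6
Mean of differences = 0.5714
Numerator Σ(Δz_t−Δz̄)(Δz_{t+1}−Δz̄) = -210.8980
Denominator Σ(Δz_t−Δz̄)² = 289.7143
r_1(Δz) = -210.8980 / 289.7143 = -0.728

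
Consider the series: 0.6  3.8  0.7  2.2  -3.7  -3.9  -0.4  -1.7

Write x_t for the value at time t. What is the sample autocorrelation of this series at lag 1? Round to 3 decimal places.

Mean x̄ = (0.6 + 3.8 + 0.7 + 2.2 − 3.7 − 3.9 − 0.4 − 1.7)/8 = -0.3000
Numerator Σ_{t=1}^{7}(x_t−x̄)(x_{t+1}−x̄) = 14.5300
Denominator Σ(x_t−x̄)² = 51.3600
r_1 = 14.5300 / 51.3600 = 0.283

0.283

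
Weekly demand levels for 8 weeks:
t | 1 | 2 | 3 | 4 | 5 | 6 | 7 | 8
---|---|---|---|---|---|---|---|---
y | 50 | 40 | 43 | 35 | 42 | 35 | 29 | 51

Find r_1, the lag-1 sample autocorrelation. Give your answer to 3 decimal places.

-0.227

Mean ȳ = (50 + 40 + 43 + 35 + 42 + 35 + 29 + 51)/8 = 40.6250
Σ(y_t−ȳ)(y_{t+1}−ȳ) = (-5.8594) + (-1.4844) + (-13.3594) + (-7.7344) + (-7.7344) + (65.3906) + (-120.6094) = -91.3906
Denominator Σ(y_t−ȳ)² = 401.8750
r_1 = -91.3906 / 401.8750 = -0.227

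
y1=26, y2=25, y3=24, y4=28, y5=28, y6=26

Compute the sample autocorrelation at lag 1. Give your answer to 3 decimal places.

Mean ȳ = (26 + 25 + 24 + 28 + 28 + 26)/6 = 26.1667
Deviations from mean: -0.1667, -1.1667, -2.1667, 1.8333, 1.8333, -0.1667
Numerator Σ_{t=1}^{5}(y_t−ȳ)(y_{t+1}−ȳ) = 1.8056
Denominator Σ(y_t−ȳ)² = 12.8333
r_1 = 1.8056 / 12.8333 = 0.141

0.141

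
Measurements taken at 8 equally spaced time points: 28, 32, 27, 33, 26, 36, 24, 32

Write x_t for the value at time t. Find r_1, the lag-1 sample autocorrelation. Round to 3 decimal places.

Mean x̄ = (28 + 32 + 27 + 33 + 26 + 36 + 24 + 32)/8 = 29.7500
Deviations from mean: -1.7500, 2.2500, -2.7500, 3.2500, -3.7500, 6.2500, -5.7500, 2.2500
Numerator Σ_{t=1}^{7}(x_t−x̄)(x_{t+1}−x̄) = -103.5625
Denominator Σ(x_t−x̄)² = 117.5000
r_1 = -103.5625 / 117.5000 = -0.881

-0.881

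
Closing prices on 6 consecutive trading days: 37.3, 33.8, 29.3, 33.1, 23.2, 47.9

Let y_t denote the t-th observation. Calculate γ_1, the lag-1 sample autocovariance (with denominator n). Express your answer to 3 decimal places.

Mean ȳ = (37.3 + 33.8 + 29.3 + 33.1 + 23.2 + 47.9)/6 = 34.1000
Deviations: 3.2000, -0.3000, -4.8000, -1.0000, -10.9000, 13.8000
Σ_{t=1}^{5}(y_t−ȳ)(y_{t+1}−ȳ) = -134.2400
γ_1 = -134.2400 / 6 = -22.373

-22.373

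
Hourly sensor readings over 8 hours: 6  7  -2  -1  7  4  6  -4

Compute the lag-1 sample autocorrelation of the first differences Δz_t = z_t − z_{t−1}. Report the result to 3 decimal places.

-0.258

First differences Δz: 1, -9, 1, 8, -3, 2, -10
Mean of differences = -1.4286
Numerator Σ(Δz_t−Δz̄)(Δz_{t+1}−Δz̄) = -63.4694
Denominator Σ(Δz_t−Δz̄)² = 245.7143
r_1(Δz) = -63.4694 / 245.7143 = -0.258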